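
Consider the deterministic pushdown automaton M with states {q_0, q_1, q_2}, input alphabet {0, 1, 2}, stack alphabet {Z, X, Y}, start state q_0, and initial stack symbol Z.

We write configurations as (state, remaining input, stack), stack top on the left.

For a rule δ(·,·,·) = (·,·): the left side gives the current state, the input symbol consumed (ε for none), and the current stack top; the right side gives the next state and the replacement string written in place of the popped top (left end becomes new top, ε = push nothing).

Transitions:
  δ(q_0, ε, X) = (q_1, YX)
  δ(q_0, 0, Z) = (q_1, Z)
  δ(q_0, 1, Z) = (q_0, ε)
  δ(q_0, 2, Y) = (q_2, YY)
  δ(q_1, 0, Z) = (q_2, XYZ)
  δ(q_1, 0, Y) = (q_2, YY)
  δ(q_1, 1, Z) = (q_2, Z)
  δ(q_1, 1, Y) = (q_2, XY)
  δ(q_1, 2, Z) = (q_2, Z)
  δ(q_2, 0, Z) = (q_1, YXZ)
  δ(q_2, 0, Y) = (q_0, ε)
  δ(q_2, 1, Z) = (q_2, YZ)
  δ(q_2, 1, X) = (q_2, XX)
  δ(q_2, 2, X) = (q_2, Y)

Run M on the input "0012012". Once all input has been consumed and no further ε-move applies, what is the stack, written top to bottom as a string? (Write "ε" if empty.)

(q_0, 0012012, Z)
  read 0, top Z: go to q_1, push Z → (q_1, 012012, Z)
  read 0, top Z: go to q_2, push XYZ → (q_2, 12012, XYZ)
  read 1, top X: go to q_2, push XX → (q_2, 2012, XXYZ)
  read 2, top X: go to q_2, push Y → (q_2, 012, YXYZ)
  read 0, top Y: go to q_0, push ε → (q_0, 12, XYZ)
  ε-move, top X: go to q_1, push YX → (q_1, 12, YXYZ)
  read 1, top Y: go to q_2, push XY → (q_2, 2, XYXYZ)
  read 2, top X: go to q_2, push Y → (q_2, ε, YYXYZ)
All input consumed in state q_2 with stack YYXYZ.

YYXYZ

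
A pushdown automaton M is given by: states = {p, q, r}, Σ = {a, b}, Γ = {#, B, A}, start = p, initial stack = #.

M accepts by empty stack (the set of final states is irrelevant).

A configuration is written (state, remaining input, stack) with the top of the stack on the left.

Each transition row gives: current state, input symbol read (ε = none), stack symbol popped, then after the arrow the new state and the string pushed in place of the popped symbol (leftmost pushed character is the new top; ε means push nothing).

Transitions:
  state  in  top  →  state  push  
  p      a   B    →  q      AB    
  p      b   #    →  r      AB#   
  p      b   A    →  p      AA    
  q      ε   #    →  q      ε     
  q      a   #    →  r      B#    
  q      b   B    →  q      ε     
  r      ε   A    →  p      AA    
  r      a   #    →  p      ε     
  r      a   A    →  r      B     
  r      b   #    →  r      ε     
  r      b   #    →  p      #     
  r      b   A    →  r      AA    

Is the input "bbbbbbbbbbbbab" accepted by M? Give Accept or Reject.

Reject

No computation consumes all input and empties the stack.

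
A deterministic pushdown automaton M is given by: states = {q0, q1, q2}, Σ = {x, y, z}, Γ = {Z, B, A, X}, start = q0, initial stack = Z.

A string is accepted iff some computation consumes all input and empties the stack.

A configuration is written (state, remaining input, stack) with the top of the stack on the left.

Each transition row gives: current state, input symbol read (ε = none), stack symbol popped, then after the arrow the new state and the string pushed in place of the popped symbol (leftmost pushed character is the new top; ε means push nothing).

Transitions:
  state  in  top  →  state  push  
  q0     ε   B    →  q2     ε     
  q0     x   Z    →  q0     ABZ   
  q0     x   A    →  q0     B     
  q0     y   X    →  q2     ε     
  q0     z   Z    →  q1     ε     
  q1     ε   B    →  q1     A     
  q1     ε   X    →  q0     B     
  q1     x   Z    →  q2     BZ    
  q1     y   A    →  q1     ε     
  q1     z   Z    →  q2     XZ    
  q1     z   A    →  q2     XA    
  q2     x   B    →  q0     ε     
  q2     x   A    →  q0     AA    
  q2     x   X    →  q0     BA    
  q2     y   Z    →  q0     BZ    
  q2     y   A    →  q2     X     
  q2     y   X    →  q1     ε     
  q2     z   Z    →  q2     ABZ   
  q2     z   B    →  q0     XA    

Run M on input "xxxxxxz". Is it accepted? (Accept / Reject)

Accept

(q0, xxxxxxz, Z)
  read x, top Z: go to q0, push ABZ → (q0, xxxxxz, ABZ)
  read x, top A: go to q0, push B → (q0, xxxxz, BBZ)
  ε-move, top B: go to q2, push ε → (q2, xxxxz, BZ)
  read x, top B: go to q0, push ε → (q0, xxxz, Z)
  read x, top Z: go to q0, push ABZ → (q0, xxz, ABZ)
  read x, top A: go to q0, push B → (q0, xz, BBZ)
  ε-move, top B: go to q2, push ε → (q2, xz, BZ)
  read x, top B: go to q0, push ε → (q0, z, Z)
  read z, top Z: go to q1, push ε → (q1, ε, ε)
All input consumed and the stack is empty.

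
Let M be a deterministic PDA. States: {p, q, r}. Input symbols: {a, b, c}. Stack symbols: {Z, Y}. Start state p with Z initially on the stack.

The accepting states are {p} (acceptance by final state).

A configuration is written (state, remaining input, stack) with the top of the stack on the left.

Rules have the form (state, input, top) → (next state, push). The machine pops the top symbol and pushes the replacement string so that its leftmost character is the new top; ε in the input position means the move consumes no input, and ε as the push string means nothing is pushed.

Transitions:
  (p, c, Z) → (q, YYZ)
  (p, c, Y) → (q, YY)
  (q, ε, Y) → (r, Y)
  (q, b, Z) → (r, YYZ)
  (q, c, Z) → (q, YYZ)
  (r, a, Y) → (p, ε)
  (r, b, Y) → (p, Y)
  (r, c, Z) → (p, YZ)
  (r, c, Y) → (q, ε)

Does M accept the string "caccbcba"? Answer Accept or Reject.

(p, caccbcba, Z)
  read c, top Z: go to q, push YYZ → (q, accbcba, YYZ)
  ε-move, top Y: go to r, push Y → (r, accbcba, YYZ)
  read a, top Y: go to p, push ε → (p, ccbcba, YZ)
  read c, top Y: go to q, push YY → (q, cbcba, YYZ)
  ε-move, top Y: go to r, push Y → (r, cbcba, YYZ)
  read c, top Y: go to q, push ε → (q, bcba, YZ)
  ε-move, top Y: go to r, push Y → (r, bcba, YZ)
  read b, top Y: go to p, push Y → (p, cba, YZ)
  read c, top Y: go to q, push YY → (q, ba, YYZ)
  ε-move, top Y: go to r, push Y → (r, ba, YYZ)
  read b, top Y: go to p, push Y → (p, a, YYZ)
No transition applies at (p, a, YYZ); input not fully consumed.

Reject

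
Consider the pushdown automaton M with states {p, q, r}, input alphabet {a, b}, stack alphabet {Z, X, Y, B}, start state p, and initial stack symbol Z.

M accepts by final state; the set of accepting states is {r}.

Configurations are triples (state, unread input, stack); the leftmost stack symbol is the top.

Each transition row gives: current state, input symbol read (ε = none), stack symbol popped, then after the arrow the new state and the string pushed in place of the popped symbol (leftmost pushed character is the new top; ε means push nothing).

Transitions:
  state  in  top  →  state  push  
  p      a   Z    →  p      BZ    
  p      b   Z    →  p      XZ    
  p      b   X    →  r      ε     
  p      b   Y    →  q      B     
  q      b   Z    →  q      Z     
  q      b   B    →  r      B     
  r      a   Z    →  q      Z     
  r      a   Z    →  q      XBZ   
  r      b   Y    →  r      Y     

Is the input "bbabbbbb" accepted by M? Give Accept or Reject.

No computation consumes all input and reaches a final state.

Reject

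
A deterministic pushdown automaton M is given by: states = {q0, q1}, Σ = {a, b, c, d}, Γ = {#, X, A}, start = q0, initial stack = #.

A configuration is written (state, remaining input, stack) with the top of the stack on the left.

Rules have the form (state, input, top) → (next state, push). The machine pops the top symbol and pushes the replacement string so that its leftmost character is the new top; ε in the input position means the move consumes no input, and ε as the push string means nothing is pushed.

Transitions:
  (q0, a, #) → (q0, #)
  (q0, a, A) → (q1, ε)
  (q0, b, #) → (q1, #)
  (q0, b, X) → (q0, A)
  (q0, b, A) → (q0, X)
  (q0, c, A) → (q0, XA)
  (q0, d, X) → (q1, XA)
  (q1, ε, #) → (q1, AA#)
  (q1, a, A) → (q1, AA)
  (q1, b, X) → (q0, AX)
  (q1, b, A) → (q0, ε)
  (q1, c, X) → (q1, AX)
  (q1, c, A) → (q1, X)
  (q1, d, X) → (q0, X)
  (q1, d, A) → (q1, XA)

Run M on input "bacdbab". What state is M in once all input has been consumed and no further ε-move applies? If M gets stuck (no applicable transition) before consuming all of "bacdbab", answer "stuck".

(q0, bacdbab, #)
  read b, top #: go to q1, push # → (q1, acdbab, #)
  ε-move, top #: go to q1, push AA# → (q1, acdbab, AA#)
  read a, top A: go to q1, push AA → (q1, cdbab, AAA#)
  read c, top A: go to q1, push X → (q1, dbab, XAA#)
  read d, top X: go to q0, push X → (q0, bab, XAA#)
  read b, top X: go to q0, push A → (q0, ab, AAA#)
  read a, top A: go to q1, push ε → (q1, b, AA#)
  read b, top A: go to q0, push ε → (q0, ε, A#)
All input consumed; M is in state q0.

q0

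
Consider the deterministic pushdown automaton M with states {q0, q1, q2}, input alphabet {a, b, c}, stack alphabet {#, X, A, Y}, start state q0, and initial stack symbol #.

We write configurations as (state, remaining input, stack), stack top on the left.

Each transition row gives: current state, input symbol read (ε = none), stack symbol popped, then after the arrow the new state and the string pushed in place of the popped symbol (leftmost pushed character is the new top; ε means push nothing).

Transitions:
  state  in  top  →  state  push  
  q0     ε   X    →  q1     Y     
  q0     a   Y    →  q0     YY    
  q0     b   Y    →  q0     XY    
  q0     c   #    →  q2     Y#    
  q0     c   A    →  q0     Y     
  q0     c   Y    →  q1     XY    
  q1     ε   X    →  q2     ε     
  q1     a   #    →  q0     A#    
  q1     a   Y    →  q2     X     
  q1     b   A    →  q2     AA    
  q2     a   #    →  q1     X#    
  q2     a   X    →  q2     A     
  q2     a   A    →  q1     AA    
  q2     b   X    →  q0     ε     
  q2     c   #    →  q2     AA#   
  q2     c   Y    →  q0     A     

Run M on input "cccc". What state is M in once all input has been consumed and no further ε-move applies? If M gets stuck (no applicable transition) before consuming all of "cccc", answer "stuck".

q2

(q0, cccc, #) ⊢ (q2, ccc, Y#) ⊢ (q0, cc, A#) ⊢ (q0, c, Y#) ⊢ (q1, ε, XY#) ⊢ (q2, ε, Y#)
All input consumed; M is in state q2.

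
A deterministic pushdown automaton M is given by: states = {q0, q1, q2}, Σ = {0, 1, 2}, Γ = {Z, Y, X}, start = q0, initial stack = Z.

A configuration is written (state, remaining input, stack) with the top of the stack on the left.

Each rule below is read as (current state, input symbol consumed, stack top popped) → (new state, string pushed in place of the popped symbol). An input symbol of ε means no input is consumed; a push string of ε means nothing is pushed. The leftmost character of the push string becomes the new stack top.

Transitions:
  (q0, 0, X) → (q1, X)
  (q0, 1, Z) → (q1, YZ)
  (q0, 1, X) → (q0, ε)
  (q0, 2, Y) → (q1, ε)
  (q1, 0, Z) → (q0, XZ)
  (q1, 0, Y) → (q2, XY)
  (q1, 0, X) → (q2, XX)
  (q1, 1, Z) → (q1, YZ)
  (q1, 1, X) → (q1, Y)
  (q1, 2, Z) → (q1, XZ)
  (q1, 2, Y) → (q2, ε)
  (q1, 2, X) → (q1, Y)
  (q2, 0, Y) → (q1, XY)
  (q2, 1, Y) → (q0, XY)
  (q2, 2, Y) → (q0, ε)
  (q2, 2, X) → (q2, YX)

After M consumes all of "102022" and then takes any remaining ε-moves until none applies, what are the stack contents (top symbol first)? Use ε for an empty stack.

YXYZ

(q0, 102022, Z) ⊢ (q1, 02022, YZ) ⊢ (q2, 2022, XYZ) ⊢ (q2, 022, YXYZ) ⊢ (q1, 22, XYXYZ) ⊢ (q1, 2, YYXYZ) ⊢ (q2, ε, YXYZ)
All input consumed in state q2 with stack YXYZ.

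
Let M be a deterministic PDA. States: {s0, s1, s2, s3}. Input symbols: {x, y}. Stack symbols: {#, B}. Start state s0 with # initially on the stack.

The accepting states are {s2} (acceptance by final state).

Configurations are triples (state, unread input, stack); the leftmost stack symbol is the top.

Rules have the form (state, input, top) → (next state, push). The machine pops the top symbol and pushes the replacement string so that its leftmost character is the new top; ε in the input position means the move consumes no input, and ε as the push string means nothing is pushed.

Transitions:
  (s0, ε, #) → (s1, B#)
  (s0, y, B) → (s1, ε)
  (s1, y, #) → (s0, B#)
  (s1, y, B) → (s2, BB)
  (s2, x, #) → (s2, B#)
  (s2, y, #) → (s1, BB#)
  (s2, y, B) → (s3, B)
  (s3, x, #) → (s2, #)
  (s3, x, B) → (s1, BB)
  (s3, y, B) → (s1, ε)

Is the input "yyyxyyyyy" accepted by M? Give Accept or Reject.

Reject

(s0, yyyxyyyyy, #)
  ε-move, top #: go to s1, push B# → (s1, yyyxyyyyy, B#)
  read y, top B: go to s2, push BB → (s2, yyxyyyyy, BB#)
  read y, top B: go to s3, push B → (s3, yxyyyyy, BB#)
  read y, top B: go to s1, push ε → (s1, xyyyyy, B#)
No transition applies at (s1, xyyyyy, B#); input not fully consumed.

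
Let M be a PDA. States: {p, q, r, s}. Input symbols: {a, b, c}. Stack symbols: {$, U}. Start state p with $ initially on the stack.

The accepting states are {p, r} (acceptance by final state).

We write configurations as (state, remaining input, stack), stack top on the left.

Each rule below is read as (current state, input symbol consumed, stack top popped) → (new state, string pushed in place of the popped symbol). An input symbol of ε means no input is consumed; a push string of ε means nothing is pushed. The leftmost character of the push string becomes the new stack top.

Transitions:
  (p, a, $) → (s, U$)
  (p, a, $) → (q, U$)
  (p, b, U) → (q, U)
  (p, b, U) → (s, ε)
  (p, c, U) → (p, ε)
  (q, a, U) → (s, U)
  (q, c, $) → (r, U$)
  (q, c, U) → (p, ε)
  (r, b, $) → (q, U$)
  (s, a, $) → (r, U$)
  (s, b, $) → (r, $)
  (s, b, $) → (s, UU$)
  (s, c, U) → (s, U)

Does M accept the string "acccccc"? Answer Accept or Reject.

Reject

No computation consumes all input and reaches a final state.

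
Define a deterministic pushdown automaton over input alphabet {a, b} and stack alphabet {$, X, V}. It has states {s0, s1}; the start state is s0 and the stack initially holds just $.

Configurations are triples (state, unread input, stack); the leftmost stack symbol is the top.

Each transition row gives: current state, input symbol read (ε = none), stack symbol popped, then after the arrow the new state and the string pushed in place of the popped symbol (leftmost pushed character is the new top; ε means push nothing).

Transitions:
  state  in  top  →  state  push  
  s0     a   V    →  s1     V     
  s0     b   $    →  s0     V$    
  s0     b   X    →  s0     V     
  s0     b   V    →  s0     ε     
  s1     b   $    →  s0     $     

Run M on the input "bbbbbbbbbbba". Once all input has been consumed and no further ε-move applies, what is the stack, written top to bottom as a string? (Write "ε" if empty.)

V$

(s0, bbbbbbbbbbba, $)
  read b, top $: go to s0, push V$ → (s0, bbbbbbbbbba, V$)
  read b, top V: go to s0, push ε → (s0, bbbbbbbbba, $)
  read b, top $: go to s0, push V$ → (s0, bbbbbbbba, V$)
  read b, top V: go to s0, push ε → (s0, bbbbbbba, $)
  read b, top $: go to s0, push V$ → (s0, bbbbbba, V$)
  read b, top V: go to s0, push ε → (s0, bbbbba, $)
  read b, top $: go to s0, push V$ → (s0, bbbba, V$)
  read b, top V: go to s0, push ε → (s0, bbba, $)
  read b, top $: go to s0, push V$ → (s0, bba, V$)
  read b, top V: go to s0, push ε → (s0, ba, $)
  read b, top $: go to s0, push V$ → (s0, a, V$)
  read a, top V: go to s1, push V → (s1, ε, V$)
All input consumed in state s1 with stack V$.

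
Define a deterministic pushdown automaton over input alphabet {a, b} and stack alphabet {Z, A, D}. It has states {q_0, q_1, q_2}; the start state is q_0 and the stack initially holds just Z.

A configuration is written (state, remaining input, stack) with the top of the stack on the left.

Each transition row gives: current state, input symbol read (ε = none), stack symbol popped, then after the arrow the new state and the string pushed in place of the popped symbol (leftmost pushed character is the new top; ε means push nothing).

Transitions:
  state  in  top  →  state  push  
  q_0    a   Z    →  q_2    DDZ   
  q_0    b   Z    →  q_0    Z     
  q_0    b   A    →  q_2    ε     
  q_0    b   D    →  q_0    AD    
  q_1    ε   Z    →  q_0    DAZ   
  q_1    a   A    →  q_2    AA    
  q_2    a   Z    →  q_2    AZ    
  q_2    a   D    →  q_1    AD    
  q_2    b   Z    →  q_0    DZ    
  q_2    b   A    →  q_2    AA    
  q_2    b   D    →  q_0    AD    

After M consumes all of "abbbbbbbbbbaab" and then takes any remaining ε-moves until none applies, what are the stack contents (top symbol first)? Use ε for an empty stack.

(q_0, abbbbbbbbbbaab, Z)
  read a, top Z: go to q_2, push DDZ → (q_2, bbbbbbbbbbaab, DDZ)
  read b, top D: go to q_0, push AD → (q_0, bbbbbbbbbaab, ADDZ)
  read b, top A: go to q_2, push ε → (q_2, bbbbbbbbaab, DDZ)
  read b, top D: go to q_0, push AD → (q_0, bbbbbbbaab, ADDZ)
  read b, top A: go to q_2, push ε → (q_2, bbbbbbaab, DDZ)
  read b, top D: go to q_0, push AD → (q_0, bbbbbaab, ADDZ)
  read b, top A: go to q_2, push ε → (q_2, bbbbaab, DDZ)
  read b, top D: go to q_0, push AD → (q_0, bbbaab, ADDZ)
  read b, top A: go to q_2, push ε → (q_2, bbaab, DDZ)
  read b, top D: go to q_0, push AD → (q_0, baab, ADDZ)
  read b, top A: go to q_2, push ε → (q_2, aab, DDZ)
  read a, top D: go to q_1, push AD → (q_1, ab, ADDZ)
  read a, top A: go to q_2, push AA → (q_2, b, AADDZ)
  read b, top A: go to q_2, push AA → (q_2, ε, AAADDZ)
All input consumed in state q_2 with stack AAADDZ.

AAADDZ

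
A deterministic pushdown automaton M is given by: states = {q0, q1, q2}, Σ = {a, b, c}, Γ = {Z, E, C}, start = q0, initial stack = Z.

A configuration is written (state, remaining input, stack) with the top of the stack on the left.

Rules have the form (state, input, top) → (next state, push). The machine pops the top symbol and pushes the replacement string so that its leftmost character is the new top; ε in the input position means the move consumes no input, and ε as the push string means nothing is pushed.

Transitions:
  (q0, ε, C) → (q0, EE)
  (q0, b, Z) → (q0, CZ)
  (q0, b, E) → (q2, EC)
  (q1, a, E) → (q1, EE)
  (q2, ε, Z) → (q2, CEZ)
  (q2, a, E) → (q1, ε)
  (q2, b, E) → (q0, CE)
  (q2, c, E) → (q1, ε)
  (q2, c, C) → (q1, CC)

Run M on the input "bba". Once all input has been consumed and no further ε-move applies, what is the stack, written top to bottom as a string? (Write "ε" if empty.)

CEZ

(q0, bba, Z) ⊢ (q0, ba, CZ) ⊢ (q0, ba, EEZ) ⊢ (q2, a, ECEZ) ⊢ (q1, ε, CEZ)
All input consumed in state q1 with stack CEZ.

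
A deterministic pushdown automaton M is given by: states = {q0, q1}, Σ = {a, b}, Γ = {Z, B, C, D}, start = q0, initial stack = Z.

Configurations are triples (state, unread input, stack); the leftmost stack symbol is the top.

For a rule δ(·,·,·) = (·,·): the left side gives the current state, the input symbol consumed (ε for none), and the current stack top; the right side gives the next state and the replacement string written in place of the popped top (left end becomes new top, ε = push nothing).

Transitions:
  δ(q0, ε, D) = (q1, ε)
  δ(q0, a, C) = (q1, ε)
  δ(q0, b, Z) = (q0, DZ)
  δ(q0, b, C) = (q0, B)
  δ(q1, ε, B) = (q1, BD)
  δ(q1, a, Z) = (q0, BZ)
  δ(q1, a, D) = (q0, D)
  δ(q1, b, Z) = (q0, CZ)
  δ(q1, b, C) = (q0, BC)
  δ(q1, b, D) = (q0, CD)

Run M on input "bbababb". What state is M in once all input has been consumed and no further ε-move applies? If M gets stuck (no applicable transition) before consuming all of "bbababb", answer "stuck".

q0

(q0, bbababb, Z) ⊢ (q0, bababb, DZ) ⊢ (q1, bababb, Z) ⊢ (q0, ababb, CZ) ⊢ (q1, babb, Z) ⊢ (q0, abb, CZ) ⊢ (q1, bb, Z) ⊢ (q0, b, CZ) ⊢ (q0, ε, BZ)
All input consumed; M is in state q0.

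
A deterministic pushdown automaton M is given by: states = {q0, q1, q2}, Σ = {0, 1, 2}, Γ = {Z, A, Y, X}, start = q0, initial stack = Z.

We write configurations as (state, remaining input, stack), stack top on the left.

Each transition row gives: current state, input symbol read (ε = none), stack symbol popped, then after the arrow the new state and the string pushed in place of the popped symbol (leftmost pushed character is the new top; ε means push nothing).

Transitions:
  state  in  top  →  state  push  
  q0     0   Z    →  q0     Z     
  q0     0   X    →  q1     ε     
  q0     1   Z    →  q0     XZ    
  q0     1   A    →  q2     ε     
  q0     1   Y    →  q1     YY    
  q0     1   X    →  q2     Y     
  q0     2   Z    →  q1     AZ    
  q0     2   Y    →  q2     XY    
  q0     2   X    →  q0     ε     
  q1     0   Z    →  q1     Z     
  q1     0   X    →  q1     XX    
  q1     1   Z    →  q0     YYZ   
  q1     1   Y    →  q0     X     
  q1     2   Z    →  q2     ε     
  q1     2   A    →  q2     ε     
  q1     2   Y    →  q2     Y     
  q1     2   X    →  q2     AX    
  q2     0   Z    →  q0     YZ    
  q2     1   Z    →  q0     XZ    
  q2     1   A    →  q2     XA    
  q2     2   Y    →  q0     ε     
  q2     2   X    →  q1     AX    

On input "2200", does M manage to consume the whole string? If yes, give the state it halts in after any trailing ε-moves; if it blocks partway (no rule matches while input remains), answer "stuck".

(q0, 2200, Z)
  read 2, top Z: go to q1, push AZ → (q1, 200, AZ)
  read 2, top A: go to q2, push ε → (q2, 00, Z)
  read 0, top Z: go to q0, push YZ → (q0, 0, YZ)
No transition for (q0, 0, top Y); M blocks with input 0 remaining.

stuck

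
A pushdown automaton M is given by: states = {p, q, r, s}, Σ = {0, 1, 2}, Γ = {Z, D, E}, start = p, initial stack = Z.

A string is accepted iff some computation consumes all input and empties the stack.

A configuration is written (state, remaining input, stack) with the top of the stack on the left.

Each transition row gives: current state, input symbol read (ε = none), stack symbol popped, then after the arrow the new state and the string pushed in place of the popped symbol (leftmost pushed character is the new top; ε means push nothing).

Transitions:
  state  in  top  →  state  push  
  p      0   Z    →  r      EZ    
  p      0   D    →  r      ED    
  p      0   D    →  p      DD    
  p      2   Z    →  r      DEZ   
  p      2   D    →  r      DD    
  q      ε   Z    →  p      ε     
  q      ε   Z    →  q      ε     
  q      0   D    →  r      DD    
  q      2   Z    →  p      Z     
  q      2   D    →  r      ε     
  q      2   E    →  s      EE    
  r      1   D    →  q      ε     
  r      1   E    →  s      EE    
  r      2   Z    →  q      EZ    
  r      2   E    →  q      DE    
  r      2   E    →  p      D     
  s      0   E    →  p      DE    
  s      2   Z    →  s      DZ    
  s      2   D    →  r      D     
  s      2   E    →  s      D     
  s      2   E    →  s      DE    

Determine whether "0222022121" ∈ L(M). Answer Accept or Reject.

Accept

One accepting computation: (p, 0222022121, Z) ⊢ (r, 222022121, EZ) ⊢ (q, 22022121, DEZ) ⊢ (r, 2022121, EZ) ⊢ (p, 022121, DZ) ⊢ (r, 22121, EDZ) ⊢ (p, 2121, DDZ) ⊢ (r, 121, DDDZ) ⊢ (q, 21, DDZ) ⊢ (r, 1, DZ) ⊢ (q, ε, Z) ⊢ (p, ε, ε)
All input consumed and the stack is empty.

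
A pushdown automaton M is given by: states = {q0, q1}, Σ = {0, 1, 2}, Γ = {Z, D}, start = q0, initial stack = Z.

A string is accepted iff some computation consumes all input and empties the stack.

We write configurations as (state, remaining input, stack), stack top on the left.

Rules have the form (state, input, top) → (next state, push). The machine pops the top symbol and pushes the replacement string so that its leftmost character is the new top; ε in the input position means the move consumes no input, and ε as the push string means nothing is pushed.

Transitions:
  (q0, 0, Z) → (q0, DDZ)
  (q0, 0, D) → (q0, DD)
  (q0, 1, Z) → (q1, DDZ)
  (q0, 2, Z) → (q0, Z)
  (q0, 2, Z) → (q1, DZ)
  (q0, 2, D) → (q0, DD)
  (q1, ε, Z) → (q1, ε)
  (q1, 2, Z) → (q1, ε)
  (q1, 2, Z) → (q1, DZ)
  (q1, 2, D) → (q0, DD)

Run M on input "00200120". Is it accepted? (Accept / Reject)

Reject

No computation consumes all input and empties the stack.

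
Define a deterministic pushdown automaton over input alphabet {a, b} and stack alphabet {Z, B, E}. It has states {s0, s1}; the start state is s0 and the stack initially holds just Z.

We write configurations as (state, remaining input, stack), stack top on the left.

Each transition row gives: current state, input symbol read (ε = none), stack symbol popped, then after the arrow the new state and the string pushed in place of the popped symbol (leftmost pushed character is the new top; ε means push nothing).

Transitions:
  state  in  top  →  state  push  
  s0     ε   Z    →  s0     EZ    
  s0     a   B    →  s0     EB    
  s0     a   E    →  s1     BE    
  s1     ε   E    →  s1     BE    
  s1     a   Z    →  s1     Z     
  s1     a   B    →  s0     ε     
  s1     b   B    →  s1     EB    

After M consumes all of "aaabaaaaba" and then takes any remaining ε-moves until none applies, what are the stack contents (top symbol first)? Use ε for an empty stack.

EBEBEZ

(s0, aaabaaaaba, Z)
  ε-move, top Z: go to s0, push EZ → (s0, aaabaaaaba, EZ)
  read a, top E: go to s1, push BE → (s1, aabaaaaba, BEZ)
  read a, top B: go to s0, push ε → (s0, abaaaaba, EZ)
  read a, top E: go to s1, push BE → (s1, baaaaba, BEZ)
  read b, top B: go to s1, push EB → (s1, aaaaba, EBEZ)
  ε-move, top E: go to s1, push BE → (s1, aaaaba, BEBEZ)
  read a, top B: go to s0, push ε → (s0, aaaba, EBEZ)
  read a, top E: go to s1, push BE → (s1, aaba, BEBEZ)
  read a, top B: go to s0, push ε → (s0, aba, EBEZ)
  read a, top E: go to s1, push BE → (s1, ba, BEBEZ)
  read b, top B: go to s1, push EB → (s1, a, EBEBEZ)
  ε-move, top E: go to s1, push BE → (s1, a, BEBEBEZ)
  read a, top B: go to s0, push ε → (s0, ε, EBEBEZ)
All input consumed in state s0 with stack EBEBEZ.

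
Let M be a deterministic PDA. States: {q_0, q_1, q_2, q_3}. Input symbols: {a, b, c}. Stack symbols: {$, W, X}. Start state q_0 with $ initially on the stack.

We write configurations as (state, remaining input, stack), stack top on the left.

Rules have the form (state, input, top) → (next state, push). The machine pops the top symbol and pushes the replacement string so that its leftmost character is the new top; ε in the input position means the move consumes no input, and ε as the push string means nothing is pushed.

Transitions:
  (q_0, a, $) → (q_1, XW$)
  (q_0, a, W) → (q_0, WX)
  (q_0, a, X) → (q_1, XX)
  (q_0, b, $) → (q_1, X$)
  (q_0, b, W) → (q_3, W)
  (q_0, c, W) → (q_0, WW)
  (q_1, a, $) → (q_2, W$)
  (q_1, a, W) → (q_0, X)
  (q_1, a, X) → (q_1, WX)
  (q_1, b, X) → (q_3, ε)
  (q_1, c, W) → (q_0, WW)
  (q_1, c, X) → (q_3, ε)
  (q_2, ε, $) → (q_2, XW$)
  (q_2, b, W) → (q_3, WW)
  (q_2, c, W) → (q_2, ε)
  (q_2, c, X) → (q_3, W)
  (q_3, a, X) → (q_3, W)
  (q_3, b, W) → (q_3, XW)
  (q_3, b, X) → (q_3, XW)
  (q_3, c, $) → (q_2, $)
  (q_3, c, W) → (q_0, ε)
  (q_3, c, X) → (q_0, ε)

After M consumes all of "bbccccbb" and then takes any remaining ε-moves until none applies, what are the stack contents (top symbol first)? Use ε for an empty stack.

XWW$

(q_0, bbccccbb, $)
  read b, top $: go to q_1, push X$ → (q_1, bccccbb, X$)
  read b, top X: go to q_3, push ε → (q_3, ccccbb, $)
  read c, top $: go to q_2, push $ → (q_2, cccbb, $)
  ε-move, top $: go to q_2, push XW$ → (q_2, cccbb, XW$)
  read c, top X: go to q_3, push W → (q_3, ccbb, WW$)
  read c, top W: go to q_0, push ε → (q_0, cbb, W$)
  read c, top W: go to q_0, push WW → (q_0, bb, WW$)
  read b, top W: go to q_3, push W → (q_3, b, WW$)
  read b, top W: go to q_3, push XW → (q_3, ε, XWW$)
All input consumed in state q_3 with stack XWW$.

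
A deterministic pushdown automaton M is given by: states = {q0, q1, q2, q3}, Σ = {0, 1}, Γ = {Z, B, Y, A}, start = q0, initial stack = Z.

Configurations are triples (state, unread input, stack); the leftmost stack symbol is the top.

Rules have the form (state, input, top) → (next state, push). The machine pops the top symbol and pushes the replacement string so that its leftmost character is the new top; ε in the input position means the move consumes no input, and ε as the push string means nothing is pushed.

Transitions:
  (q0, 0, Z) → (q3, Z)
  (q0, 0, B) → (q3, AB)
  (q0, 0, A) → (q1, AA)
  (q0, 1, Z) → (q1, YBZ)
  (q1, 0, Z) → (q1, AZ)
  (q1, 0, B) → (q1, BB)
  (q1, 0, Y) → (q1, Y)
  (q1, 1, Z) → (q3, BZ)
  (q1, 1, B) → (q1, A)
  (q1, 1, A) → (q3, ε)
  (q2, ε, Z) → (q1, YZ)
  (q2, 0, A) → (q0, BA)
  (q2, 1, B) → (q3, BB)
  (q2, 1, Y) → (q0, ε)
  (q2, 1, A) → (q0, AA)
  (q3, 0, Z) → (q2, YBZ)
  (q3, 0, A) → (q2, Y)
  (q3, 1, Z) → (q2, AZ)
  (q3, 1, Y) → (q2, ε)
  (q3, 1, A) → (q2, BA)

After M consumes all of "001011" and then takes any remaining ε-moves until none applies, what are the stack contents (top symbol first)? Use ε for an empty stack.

BBABZ

(q0, 001011, Z)
  read 0, top Z: go to q3, push Z → (q3, 01011, Z)
  read 0, top Z: go to q2, push YBZ → (q2, 1011, YBZ)
  read 1, top Y: go to q0, push ε → (q0, 011, BZ)
  read 0, top B: go to q3, push AB → (q3, 11, ABZ)
  read 1, top A: go to q2, push BA → (q2, 1, BABZ)
  read 1, top B: go to q3, push BB → (q3, ε, BBABZ)
All input consumed in state q3 with stack BBABZ.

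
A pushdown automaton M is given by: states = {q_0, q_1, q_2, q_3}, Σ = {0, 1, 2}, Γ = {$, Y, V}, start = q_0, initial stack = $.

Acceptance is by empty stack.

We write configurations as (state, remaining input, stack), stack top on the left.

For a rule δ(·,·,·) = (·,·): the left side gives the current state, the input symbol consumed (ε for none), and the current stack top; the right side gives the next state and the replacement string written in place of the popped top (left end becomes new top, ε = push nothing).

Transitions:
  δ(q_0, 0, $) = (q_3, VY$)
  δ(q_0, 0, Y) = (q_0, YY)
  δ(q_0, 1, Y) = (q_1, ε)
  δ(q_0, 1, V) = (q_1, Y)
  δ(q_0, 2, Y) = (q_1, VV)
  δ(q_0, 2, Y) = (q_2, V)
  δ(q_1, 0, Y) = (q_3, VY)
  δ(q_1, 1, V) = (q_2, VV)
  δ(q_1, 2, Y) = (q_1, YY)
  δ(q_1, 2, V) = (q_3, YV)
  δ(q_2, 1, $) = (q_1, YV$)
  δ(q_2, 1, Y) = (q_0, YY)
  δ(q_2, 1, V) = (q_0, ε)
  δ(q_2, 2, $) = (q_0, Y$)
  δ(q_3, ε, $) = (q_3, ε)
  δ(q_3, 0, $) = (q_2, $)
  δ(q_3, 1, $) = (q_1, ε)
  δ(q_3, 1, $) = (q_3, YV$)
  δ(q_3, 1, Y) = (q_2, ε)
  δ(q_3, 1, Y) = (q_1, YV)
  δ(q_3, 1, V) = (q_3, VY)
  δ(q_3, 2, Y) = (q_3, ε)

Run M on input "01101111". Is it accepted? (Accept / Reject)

Reject

No computation consumes all input and empties the stack.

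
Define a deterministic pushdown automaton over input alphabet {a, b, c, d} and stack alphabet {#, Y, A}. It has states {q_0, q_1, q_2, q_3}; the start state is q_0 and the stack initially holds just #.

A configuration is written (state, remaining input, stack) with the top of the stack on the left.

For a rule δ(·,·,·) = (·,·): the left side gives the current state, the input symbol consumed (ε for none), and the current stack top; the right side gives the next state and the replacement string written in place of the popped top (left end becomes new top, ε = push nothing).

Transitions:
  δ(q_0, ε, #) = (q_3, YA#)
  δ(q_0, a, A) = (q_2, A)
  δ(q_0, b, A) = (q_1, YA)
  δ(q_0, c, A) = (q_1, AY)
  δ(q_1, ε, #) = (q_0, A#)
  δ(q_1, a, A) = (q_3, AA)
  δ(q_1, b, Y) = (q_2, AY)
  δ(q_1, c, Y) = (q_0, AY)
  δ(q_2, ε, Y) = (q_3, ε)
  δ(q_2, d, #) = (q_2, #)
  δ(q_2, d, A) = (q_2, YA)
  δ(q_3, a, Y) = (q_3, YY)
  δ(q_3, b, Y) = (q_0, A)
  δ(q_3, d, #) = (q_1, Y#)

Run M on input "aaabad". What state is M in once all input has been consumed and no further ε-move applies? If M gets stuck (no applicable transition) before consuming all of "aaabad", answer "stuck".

(q_0, aaabad, #) ⊢ (q_3, aaabad, YA#) ⊢ (q_3, aabad, YYA#) ⊢ (q_3, abad, YYYA#) ⊢ (q_3, bad, YYYYA#) ⊢ (q_0, ad, AYYYA#) ⊢ (q_2, d, AYYYA#) ⊢ (q_2, ε, YAYYYA#) ⊢ (q_3, ε, AYYYA#)
All input consumed; M is in state q_3.

q_3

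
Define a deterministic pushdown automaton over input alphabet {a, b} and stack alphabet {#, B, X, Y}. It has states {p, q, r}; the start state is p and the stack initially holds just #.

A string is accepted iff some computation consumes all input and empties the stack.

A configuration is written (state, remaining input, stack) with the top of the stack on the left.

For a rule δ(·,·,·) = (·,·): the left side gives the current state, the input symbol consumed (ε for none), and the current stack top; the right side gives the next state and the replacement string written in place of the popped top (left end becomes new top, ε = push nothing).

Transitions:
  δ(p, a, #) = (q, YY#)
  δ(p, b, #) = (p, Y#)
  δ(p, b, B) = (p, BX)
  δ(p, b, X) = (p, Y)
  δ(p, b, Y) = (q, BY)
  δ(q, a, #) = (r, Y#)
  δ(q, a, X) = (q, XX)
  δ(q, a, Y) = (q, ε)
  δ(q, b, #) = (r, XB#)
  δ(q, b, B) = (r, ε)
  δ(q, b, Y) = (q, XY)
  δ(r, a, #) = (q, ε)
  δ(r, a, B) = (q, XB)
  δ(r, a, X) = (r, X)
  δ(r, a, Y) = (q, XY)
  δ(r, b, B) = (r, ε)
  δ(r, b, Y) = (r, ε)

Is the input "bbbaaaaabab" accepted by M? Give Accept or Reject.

(p, bbbaaaaabab, #)
  read b, top #: go to p, push Y# → (p, bbaaaaabab, Y#)
  read b, top Y: go to q, push BY → (q, baaaaabab, BY#)
  read b, top B: go to r, push ε → (r, aaaaabab, Y#)
  read a, top Y: go to q, push XY → (q, aaaabab, XY#)
  read a, top X: go to q, push XX → (q, aaabab, XXY#)
  read a, top X: go to q, push XX → (q, aabab, XXXY#)
  read a, top X: go to q, push XX → (q, abab, XXXXY#)
  read a, top X: go to q, push XX → (q, bab, XXXXXY#)
No transition applies at (q, bab, XXXXXY#); input not fully consumed.

Reject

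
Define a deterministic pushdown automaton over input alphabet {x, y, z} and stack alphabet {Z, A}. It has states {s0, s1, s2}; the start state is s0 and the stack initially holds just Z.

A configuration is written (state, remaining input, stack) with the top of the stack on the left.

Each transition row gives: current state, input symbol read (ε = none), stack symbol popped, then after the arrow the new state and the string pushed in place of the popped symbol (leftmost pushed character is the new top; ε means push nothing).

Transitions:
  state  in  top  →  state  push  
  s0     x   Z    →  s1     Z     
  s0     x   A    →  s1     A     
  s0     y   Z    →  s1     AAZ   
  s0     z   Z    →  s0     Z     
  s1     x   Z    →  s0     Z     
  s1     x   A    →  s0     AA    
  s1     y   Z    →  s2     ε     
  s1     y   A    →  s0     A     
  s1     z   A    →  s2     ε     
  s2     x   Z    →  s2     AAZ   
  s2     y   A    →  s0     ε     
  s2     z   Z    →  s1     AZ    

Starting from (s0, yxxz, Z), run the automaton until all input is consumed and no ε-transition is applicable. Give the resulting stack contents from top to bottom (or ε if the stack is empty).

(s0, yxxz, Z) ⊢ (s1, xxz, AAZ) ⊢ (s0, xz, AAAZ) ⊢ (s1, z, AAAZ) ⊢ (s2, ε, AAZ)
All input consumed in state s2 with stack AAZ.

AAZ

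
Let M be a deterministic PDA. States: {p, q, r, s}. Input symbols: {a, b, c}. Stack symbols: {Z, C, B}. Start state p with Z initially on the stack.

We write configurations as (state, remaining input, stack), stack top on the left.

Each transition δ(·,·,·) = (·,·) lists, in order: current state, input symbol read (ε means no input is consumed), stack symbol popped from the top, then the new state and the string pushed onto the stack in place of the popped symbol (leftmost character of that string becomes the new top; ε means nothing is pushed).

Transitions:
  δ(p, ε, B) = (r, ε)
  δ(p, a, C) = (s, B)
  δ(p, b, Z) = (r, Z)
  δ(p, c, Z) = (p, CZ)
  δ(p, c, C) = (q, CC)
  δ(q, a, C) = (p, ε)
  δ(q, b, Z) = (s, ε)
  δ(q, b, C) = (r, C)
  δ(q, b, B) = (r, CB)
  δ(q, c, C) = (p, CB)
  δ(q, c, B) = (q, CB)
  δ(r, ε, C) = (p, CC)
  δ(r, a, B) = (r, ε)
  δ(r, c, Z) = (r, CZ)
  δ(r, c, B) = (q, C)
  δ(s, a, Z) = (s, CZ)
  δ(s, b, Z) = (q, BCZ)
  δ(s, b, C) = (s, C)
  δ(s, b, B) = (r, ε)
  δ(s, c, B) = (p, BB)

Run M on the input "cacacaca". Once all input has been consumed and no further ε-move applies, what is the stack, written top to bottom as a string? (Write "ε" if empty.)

CCZ

(p, cacacaca, Z)
  read c, top Z: go to p, push CZ → (p, acacaca, CZ)
  read a, top C: go to s, push B → (s, cacaca, BZ)
  read c, top B: go to p, push BB → (p, acaca, BBZ)
  ε-move, top B: go to r, push ε → (r, acaca, BZ)
  read a, top B: go to r, push ε → (r, caca, Z)
  read c, top Z: go to r, push CZ → (r, aca, CZ)
  ε-move, top C: go to p, push CC → (p, aca, CCZ)
  read a, top C: go to s, push B → (s, ca, BCZ)
  read c, top B: go to p, push BB → (p, a, BBCZ)
  ε-move, top B: go to r, push ε → (r, a, BCZ)
  read a, top B: go to r, push ε → (r, ε, CZ)
  ε-move, top C: go to p, push CC → (p, ε, CCZ)
All input consumed in state p with stack CCZ.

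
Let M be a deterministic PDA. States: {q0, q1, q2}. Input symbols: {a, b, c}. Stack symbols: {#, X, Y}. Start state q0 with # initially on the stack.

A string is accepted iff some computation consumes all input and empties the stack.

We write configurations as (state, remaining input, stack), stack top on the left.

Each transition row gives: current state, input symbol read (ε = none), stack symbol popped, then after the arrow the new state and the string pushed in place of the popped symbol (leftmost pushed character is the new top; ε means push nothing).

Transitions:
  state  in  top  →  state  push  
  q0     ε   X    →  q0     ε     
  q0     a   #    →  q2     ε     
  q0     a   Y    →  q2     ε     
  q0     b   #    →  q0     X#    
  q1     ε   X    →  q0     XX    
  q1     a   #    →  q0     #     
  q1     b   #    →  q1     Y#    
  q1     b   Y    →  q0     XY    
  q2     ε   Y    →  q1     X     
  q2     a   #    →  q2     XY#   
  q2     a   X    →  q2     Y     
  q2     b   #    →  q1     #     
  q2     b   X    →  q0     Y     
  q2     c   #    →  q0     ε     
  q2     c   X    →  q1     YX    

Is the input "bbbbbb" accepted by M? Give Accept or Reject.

Reject

(q0, bbbbbb, #)
  read b, top #: go to q0, push X# → (q0, bbbbb, X#)
  ε-move, top X: go to q0, push ε → (q0, bbbbb, #)
  read b, top #: go to q0, push X# → (q0, bbbb, X#)
  ε-move, top X: go to q0, push ε → (q0, bbbb, #)
  read b, top #: go to q0, push X# → (q0, bbb, X#)
  ε-move, top X: go to q0, push ε → (q0, bbb, #)
  read b, top #: go to q0, push X# → (q0, bb, X#)
  ε-move, top X: go to q0, push ε → (q0, bb, #)
  read b, top #: go to q0, push X# → (q0, b, X#)
  ε-move, top X: go to q0, push ε → (q0, b, #)
  read b, top #: go to q0, push X# → (q0, ε, X#)
  ε-move, top X: go to q0, push ε → (q0, ε, #)
All input consumed; stack is #, not empty, and no further ε-move applies.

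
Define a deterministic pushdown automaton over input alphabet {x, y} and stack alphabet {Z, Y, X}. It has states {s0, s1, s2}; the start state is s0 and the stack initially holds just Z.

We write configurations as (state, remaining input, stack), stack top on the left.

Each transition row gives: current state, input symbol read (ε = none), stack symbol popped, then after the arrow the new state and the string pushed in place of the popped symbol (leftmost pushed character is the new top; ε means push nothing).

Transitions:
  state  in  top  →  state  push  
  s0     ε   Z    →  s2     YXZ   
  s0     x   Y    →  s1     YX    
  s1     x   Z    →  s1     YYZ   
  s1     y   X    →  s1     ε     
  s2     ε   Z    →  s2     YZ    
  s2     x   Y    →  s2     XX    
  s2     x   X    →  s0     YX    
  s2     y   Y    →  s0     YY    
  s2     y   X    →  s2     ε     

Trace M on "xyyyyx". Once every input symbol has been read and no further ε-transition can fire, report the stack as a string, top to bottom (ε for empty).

YXYZ

(s0, xyyyyx, Z)
  ε-move, top Z: go to s2, push YXZ → (s2, xyyyyx, YXZ)
  read x, top Y: go to s2, push XX → (s2, yyyyx, XXXZ)
  read y, top X: go to s2, push ε → (s2, yyyx, XXZ)
  read y, top X: go to s2, push ε → (s2, yyx, XZ)
  read y, top X: go to s2, push ε → (s2, yx, Z)
  ε-move, top Z: go to s2, push YZ → (s2, yx, YZ)
  read y, top Y: go to s0, push YY → (s0, x, YYZ)
  read x, top Y: go to s1, push YX → (s1, ε, YXYZ)
All input consumed in state s1 with stack YXYZ.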